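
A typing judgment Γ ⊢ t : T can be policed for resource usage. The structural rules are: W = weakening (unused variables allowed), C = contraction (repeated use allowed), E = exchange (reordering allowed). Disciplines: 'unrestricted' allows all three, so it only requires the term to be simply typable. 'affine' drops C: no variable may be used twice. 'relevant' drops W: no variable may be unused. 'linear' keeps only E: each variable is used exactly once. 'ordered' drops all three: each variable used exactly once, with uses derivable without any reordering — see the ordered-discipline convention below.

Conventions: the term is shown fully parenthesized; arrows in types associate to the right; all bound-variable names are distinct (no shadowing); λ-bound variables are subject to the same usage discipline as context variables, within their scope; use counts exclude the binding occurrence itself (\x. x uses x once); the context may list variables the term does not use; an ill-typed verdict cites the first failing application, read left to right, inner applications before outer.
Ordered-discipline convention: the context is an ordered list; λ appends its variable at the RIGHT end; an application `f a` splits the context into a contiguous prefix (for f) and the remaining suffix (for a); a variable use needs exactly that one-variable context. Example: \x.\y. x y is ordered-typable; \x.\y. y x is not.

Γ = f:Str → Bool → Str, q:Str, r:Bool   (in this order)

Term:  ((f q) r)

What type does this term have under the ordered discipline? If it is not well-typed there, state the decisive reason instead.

term : Str
variable uses: f=1; q=1; r=1
uses in reading order: f, q, r
typing: the term checks, with type Str
all disciplines: ordered ✓; linear ✓; affine ✓; relevant ✓; unrestricted ✓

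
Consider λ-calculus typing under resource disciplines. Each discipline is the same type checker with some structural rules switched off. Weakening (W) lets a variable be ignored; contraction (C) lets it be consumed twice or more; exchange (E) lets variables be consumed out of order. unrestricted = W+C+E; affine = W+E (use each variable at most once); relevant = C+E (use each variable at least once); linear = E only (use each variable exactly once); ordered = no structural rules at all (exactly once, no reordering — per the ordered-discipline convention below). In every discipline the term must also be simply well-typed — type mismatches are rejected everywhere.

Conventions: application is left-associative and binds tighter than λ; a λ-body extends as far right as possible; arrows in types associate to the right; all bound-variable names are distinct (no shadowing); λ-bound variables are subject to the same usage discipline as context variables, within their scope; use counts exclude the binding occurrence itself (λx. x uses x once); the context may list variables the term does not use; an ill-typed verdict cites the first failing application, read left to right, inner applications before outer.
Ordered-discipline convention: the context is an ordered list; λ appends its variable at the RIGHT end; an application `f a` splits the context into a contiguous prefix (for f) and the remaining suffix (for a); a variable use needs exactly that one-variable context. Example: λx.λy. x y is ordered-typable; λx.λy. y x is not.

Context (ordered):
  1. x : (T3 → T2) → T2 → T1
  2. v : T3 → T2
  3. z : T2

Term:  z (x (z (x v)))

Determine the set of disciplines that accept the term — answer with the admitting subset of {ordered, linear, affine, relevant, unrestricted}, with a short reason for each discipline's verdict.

admitting disciplines: none
counts: x=2; v=1; z=2
use order (left to right): z, x, z, x, v
typing: ill-typed: applying a non-function (T2)
ordered ✗ (fails simple typing)
linear ✗ (a type mismatch blocks all five)
affine ✗ (the type mismatch rejects it)
relevant ✗ (not simply typable)
unrestricted ✗ (fails simple typing)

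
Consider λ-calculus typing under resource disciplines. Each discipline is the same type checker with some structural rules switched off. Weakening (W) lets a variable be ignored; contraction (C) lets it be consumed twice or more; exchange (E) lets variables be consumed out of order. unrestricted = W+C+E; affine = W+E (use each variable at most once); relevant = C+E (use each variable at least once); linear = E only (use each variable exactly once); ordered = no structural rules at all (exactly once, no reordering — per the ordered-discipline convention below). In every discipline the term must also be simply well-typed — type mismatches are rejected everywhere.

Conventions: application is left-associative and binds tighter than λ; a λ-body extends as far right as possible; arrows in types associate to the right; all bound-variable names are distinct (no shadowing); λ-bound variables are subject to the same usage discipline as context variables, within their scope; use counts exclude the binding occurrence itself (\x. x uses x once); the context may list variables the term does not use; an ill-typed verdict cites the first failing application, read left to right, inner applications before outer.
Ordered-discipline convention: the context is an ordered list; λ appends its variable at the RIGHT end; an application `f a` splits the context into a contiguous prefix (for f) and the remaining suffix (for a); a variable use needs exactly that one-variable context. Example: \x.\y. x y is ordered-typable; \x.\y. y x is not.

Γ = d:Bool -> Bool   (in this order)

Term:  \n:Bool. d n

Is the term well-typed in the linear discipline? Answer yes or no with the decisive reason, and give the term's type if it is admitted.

yes — each of d, n used exactly once; term : Bool -> Bool
use counts: d: 1×; n (λ-bound): 1×
order of uses: d, n
typing: well-typed at Bool -> Bool
across the five disciplines: ordered ✓ · linear ✓ · affine ✓ · relevant ✓ · unrestricted ✓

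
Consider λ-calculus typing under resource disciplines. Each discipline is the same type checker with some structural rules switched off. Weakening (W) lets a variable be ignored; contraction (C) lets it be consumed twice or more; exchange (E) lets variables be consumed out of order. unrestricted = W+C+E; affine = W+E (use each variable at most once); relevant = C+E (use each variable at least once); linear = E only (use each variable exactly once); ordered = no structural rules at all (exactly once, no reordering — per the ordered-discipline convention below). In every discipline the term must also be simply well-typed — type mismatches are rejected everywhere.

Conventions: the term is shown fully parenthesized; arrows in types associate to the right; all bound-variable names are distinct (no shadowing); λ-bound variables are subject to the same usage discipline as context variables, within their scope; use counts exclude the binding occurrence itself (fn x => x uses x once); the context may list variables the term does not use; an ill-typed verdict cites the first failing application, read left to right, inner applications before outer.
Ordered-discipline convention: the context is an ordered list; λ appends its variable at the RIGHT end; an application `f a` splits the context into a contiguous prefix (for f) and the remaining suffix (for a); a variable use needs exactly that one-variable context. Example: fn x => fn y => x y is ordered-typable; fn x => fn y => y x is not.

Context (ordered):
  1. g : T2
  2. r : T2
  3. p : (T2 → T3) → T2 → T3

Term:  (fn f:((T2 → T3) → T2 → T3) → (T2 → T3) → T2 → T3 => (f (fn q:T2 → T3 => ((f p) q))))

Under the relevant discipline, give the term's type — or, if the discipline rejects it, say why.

not well-typed under relevant — g, r left unused
usage: g ×0, r ×0, p ×1, f (bound) ×2, q (bound) ×1
use order (left to right): f, f, p, q
typing: the term checks, with type (((T2 → T3) → T2 → T3) → (T2 → T3) → T2 → T3) → (T2 → T3) → T2 → T3
summary: ordered ✗; linear ✗; affine ✗; relevant ✗; unrestricted ✓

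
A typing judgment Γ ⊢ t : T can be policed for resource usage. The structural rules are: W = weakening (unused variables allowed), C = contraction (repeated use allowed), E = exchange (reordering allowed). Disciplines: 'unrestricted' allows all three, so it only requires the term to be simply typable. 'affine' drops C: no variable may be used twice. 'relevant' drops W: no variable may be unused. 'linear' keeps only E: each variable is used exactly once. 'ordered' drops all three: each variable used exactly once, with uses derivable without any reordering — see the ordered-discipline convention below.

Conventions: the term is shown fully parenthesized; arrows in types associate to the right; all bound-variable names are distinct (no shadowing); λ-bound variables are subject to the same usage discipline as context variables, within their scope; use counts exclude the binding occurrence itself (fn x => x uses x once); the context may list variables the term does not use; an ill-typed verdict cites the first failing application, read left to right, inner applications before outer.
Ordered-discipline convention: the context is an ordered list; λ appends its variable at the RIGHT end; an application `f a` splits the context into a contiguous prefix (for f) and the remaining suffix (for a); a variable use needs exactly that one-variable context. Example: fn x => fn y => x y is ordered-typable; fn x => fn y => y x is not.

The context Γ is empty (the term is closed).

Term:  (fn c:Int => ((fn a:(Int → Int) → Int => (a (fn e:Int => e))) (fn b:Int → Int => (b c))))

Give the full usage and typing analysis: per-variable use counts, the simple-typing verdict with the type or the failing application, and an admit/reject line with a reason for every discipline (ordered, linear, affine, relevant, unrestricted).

variable uses: c (λ-bound)=1; a (λ-bound)=1; e (λ-bound)=1; b (λ-bound)=1
left-to-right use order: a, e, b, c
typing: ✓ — Int → Int
ordered ✗ (use order a, e, b, c needs exchange)
linear ✓ (exactly-once usage across c, a, e, b)
affine ✓ (none of c, a, e, b used more than once)
relevant ✓ (every one of c, a, e, b appears)
unrestricted ✓ (simply typable at Int → Int; W, C, E all held)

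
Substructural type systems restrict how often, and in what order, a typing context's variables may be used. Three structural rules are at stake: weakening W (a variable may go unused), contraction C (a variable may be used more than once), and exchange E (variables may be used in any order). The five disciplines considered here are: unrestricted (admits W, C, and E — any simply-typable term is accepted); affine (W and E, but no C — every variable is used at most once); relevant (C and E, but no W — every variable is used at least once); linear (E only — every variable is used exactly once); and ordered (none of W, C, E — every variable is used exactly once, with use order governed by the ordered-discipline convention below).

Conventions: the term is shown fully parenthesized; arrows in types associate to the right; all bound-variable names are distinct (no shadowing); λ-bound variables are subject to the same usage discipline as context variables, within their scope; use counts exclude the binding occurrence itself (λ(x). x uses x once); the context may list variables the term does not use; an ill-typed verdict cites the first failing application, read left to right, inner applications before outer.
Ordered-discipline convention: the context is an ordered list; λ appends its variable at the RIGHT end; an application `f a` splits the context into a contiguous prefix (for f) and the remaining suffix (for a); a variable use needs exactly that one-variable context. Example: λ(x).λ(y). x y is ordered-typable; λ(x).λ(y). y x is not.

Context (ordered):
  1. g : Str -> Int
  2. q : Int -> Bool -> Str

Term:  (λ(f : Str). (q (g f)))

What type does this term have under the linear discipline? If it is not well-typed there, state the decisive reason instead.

term : Str -> Bool -> Str
use counts: g: 1×, q: 1×, f [bound]: 1×
left-to-right use order: q, g, f
typing: ✓ — Str -> Bool -> Str
across the five disciplines: ordered ✗ | linear ✓ | affine ✓ | relevant ✓ | unrestricted ✓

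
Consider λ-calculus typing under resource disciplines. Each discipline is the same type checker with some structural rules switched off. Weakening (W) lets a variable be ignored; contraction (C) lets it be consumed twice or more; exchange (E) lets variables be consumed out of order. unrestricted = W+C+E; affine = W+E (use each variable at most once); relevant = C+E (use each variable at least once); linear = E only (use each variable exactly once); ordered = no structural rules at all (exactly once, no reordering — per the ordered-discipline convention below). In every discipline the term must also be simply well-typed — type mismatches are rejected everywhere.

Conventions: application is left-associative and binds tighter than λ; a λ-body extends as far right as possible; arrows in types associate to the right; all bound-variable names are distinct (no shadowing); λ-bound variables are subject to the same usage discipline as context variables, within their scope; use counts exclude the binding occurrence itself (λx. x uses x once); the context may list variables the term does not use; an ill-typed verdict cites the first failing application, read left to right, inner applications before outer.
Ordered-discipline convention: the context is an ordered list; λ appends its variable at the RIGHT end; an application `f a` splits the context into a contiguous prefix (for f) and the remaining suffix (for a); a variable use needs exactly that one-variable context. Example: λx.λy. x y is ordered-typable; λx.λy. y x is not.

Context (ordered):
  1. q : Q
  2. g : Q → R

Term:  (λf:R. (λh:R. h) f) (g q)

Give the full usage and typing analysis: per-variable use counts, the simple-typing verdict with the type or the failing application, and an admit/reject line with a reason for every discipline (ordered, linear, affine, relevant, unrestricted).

variable uses: q: 1×, g: 1×, f (λ-bound): 1×, h (λ-bound): 1×
use order (left to right): h, f, g, q
typing: well-typed at R
ordered: ✗, no ordered split (uses run h, f, g, q)
linear: ✓, single use per variable (q, g, f, h)
affine: ✓, at most one use each (q, g, f, h)
relevant: ✓, every one of q, g, f, h appears
unrestricted: ✓, type-checks (R) and nothing is barred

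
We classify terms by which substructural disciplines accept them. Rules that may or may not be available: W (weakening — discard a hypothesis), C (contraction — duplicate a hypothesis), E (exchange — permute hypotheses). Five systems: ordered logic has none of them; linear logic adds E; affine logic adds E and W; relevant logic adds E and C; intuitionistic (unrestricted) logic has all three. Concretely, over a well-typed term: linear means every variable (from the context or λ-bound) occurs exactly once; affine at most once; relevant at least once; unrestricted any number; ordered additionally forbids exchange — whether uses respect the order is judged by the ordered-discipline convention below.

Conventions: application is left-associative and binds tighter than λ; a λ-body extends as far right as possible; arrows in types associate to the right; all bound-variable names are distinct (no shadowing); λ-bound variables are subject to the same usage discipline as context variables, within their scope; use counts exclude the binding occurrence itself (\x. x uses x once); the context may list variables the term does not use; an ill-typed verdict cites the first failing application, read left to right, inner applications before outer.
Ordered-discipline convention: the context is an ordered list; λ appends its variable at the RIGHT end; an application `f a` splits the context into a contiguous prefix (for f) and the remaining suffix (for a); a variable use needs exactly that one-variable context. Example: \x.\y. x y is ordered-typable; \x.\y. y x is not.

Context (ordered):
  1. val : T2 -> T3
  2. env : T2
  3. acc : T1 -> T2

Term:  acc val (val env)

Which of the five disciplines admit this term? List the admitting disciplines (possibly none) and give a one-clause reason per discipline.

admitted in: none
use counts: val: 2; env: 1; acc: 1
uses in reading order: acc, val, val, env
typing: ill-typed: an application expects T1 but receives T2 -> T3
ordered ✗ (the type mismatch rejects it)
linear ✗ (not simply typable)
affine ✗ (fails simple typing)
relevant ✗ (a type mismatch blocks all five)
unrestricted ✗ (the type mismatch rejects it)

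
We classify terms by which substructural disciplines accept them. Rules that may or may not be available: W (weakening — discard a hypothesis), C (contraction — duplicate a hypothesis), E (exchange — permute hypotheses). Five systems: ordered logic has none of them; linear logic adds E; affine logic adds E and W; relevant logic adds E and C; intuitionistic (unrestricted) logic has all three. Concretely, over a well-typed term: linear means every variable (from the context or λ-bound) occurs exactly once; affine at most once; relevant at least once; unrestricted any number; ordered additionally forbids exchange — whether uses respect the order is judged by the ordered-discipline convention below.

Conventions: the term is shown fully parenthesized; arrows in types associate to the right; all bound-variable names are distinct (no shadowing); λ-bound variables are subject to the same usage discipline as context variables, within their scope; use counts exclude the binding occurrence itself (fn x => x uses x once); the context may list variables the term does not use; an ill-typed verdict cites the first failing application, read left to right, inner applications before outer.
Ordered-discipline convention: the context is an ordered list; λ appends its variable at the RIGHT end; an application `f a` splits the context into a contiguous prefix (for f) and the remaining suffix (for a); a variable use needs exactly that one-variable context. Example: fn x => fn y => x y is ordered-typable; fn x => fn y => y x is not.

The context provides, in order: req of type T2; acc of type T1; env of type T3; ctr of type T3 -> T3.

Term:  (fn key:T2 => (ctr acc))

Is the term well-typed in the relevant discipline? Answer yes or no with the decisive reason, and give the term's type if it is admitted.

no — fails simple typing
usage: req ×0, acc ×1, env ×0, ctr ×1, key (bound) ×0
left-to-right use order: ctr, acc
typing: ill-typed: an argument T1 mismatches the expected T3
all disciplines: ordered ✗, linear ✗, affine ✗, relevant ✗, unrestricted ✗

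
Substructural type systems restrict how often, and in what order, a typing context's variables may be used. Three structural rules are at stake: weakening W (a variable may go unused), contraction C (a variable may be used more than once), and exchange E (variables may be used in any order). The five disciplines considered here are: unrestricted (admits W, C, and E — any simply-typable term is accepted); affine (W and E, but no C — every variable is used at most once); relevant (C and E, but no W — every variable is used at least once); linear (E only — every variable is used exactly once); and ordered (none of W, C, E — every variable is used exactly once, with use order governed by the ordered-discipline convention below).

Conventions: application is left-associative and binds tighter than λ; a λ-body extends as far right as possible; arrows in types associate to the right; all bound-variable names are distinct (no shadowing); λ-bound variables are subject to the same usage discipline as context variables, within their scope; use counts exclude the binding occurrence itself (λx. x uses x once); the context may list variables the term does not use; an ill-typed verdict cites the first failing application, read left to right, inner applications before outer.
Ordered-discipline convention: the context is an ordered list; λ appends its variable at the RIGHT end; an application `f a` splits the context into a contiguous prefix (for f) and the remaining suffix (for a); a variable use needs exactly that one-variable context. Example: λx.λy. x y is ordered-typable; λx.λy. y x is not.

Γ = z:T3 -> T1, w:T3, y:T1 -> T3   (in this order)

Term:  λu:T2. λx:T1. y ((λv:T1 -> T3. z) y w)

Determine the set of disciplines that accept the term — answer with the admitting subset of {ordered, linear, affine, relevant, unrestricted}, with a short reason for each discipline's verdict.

admitted by: unrestricted
use counts: z ×1; w ×1; y ×2; u (λ-bound) ×0; x (λ-bound) ×0; v (λ-bound) ×0
order of uses: y, z, y, w
typing: well-typed — term : T2 -> T1 -> T3
ordered: ✗ — repeated use of y ×2; needs weakening: u, x, v unused
linear: ✗ — repeated use of y ×2; needs weakening: u, x, v unused
affine: ✗ — repeated use of y ×2
relevant: ✗ — needs weakening: u, x, v unused
unrestricted: ✓ — simply typable at T2 -> T1 -> T3; W, C, E all held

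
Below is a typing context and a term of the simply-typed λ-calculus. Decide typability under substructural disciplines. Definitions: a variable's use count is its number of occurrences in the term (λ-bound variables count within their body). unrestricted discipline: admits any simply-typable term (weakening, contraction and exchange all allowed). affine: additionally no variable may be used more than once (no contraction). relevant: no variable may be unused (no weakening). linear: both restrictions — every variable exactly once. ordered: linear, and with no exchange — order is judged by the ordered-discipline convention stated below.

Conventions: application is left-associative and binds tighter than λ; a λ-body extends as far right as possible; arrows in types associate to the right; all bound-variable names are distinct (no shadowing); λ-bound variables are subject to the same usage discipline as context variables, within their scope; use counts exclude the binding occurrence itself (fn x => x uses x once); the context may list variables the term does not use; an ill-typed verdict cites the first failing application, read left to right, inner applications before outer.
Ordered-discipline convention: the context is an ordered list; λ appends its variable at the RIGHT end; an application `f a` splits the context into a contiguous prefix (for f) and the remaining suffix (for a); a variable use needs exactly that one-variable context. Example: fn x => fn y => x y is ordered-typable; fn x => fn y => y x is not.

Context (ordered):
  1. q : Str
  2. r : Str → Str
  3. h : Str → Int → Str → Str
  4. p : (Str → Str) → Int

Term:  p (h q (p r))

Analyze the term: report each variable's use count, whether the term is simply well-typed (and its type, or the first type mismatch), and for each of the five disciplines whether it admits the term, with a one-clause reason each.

counts: q: 1×; r: 1×; h: 1×; p: 2×
order of uses: p, h, q, p, r
typing: ✓ — Int
ordered: ✗, needs contraction — p ×2
linear: ✗, needs contraction — p ×2
affine: ✗, needs contraction — p ×2
relevant: ✓, q, r, h, p: all used, weakening unneeded
unrestricted: ✓, type-checks (Int) and nothing is barred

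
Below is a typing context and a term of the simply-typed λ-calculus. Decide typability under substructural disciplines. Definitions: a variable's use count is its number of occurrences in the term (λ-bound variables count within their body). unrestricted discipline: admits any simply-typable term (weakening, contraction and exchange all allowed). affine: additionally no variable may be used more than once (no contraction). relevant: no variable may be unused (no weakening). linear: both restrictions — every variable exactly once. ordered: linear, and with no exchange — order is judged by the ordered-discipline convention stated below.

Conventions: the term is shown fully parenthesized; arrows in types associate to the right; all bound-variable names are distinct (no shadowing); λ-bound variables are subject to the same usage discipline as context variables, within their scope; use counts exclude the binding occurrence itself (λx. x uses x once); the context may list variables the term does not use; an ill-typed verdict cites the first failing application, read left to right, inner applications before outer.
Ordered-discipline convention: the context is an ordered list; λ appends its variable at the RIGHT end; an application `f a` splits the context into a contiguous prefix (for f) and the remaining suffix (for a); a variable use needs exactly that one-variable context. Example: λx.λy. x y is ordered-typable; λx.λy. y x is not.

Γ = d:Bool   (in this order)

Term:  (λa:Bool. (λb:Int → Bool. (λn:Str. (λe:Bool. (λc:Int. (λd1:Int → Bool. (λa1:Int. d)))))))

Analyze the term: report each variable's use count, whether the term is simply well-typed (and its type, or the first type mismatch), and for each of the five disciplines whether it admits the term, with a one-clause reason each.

variable uses: d: 1×; a [bound]: 0×; b [bound]: 0×; n [bound]: 0×; e [bound]: 0×; c [bound]: 0×; d1 [bound]: 0×; a1 [bound]: 0×
uses in reading order: d
typing: ✓ — Bool → (Int → Bool) → Str → Bool → Int → (Int → Bool) → Int → Bool
ordered: ✗ — unused: a, b, n, e, c, d1, a1 — weakening required
linear: ✗ — unused: a, b, n, e, c, d1, a1 — weakening required
affine: ✓ — d, a, b, n, e, c, d1, a1: no repeats, contraction unneeded
relevant: ✗ — unused: a, b, n, e, c, d1, a1 — weakening required
unrestricted: ✓ — simply typable at Bool → (Int → Bool) → Str → Bool → Int → (Int → Bool) → Int → Bool; W, C, E all held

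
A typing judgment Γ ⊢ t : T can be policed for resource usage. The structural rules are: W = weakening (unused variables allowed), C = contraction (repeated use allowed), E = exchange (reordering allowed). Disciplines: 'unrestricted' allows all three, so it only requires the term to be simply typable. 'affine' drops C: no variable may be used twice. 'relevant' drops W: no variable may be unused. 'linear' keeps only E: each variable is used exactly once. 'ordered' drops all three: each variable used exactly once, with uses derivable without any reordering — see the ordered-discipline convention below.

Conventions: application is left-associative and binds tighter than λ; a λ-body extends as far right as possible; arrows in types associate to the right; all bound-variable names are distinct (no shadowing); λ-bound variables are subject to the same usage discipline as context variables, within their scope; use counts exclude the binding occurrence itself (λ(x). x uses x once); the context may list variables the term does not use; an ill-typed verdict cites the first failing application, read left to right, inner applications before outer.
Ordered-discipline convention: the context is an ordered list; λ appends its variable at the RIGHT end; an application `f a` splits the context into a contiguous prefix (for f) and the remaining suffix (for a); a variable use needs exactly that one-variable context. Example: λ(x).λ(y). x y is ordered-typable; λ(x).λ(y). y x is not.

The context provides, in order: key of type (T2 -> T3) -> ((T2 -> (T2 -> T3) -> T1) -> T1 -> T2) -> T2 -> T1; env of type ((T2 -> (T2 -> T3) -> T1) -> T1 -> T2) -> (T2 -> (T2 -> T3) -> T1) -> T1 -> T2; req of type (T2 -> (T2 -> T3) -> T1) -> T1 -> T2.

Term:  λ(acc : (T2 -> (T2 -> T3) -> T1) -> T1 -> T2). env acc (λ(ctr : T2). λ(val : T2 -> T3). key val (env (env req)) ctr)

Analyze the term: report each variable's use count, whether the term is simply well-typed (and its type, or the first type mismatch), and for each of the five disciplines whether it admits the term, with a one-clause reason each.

usage: key=1, env=3, req=1, acc [bound]=1, ctr [bound]=1, val [bound]=1
order of uses: env, acc, key, val, env, env, req, ctr
typing: well-typed — term : ((T2 -> (T2 -> T3) -> T1) -> T1 -> T2) -> T1 -> T2
ordered: ✗, needs contraction — env ×3
linear: ✗, needs contraction — env ×3
affine: ✗, needs contraction — env ×3
relevant: ✓, at least one use each (key, env, req, acc, ctr, val)
unrestricted: ✓, type-checks (((T2 -> (T2 -> T3) -> T1) -> T1 -> T2) -> T1 -> T2) and nothing is barred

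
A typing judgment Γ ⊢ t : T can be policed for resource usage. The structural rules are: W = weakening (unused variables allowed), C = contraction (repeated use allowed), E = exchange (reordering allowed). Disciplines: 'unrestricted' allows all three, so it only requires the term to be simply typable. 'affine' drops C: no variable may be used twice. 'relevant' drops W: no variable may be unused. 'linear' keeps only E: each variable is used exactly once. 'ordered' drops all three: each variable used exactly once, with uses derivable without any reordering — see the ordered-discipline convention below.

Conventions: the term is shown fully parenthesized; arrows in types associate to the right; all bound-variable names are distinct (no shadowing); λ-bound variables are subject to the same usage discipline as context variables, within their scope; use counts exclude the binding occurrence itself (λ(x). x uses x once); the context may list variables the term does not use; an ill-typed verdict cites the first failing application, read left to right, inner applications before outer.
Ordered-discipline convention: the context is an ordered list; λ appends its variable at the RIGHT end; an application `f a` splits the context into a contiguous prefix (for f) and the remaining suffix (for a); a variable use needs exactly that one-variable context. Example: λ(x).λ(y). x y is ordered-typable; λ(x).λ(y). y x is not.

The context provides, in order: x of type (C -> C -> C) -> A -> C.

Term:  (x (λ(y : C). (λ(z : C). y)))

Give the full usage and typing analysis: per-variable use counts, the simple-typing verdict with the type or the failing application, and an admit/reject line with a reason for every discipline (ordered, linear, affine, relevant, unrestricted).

use counts: x: 1, y (bound): 1, z (bound): 0
uses in reading order: x, y
typing: well-typed — term : A -> C
ordered ✗ (z never used (weakening))
linear ✗ (z never used (weakening))
affine ✓ (no duplicate uses among x, y, z)
relevant ✗ (z never used (weakening))
unrestricted ✓ (simply typable at A -> C; W, C, E all held)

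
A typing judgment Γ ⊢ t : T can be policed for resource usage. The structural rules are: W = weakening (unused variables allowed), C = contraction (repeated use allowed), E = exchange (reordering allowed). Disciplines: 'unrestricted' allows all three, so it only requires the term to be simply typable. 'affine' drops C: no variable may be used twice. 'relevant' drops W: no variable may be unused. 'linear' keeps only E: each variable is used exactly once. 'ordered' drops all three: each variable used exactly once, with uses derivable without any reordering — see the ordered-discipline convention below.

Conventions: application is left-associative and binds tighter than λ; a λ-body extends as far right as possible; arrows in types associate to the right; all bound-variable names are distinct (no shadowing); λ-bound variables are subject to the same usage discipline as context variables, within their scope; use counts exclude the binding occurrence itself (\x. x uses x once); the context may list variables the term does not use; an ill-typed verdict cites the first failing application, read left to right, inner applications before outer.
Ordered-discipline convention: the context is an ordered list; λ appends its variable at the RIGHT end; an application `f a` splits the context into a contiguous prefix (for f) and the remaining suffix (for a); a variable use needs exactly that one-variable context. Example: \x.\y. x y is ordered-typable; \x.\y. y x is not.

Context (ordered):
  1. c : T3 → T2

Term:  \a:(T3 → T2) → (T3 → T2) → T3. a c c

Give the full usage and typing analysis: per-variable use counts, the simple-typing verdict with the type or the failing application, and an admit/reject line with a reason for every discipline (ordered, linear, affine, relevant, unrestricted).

use counts: c ×2; a [bound] ×1
order of uses: a, c, c
typing: well-typed — term : ((T3 → T2) → (T3 → T2) → T3) → T3
ordered ✗ (c ×2 used more than once (contraction))
linear ✗ (c ×2 used more than once (contraction))
affine ✗ (c ×2 used more than once (contraction))
relevant ✓ (at least one use each (c, a))
unrestricted ✓ (typability at ((T3 → T2) → (T3 → T2) → T3) → T3 is all that's needed)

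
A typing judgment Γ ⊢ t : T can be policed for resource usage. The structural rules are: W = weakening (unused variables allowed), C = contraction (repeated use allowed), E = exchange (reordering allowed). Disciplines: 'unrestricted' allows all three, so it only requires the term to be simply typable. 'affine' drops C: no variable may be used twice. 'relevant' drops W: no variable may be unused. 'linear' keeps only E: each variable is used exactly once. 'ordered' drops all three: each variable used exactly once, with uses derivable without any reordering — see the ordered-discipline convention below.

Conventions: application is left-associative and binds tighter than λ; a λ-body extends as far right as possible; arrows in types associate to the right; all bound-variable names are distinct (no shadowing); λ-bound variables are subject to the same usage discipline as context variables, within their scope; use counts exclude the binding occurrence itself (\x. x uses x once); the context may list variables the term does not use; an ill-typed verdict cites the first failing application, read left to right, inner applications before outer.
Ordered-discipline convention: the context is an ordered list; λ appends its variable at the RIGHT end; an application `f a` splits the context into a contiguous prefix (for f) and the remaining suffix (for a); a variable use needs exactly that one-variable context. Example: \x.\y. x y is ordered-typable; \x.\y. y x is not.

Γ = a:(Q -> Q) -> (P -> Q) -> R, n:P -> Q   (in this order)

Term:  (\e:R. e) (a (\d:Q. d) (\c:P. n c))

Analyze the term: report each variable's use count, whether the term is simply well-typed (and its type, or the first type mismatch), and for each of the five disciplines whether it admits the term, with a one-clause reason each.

counts: a=1; n=1; e (λ-bound)=1; d (λ-bound)=1; c (λ-bound)=1
uses in reading order: e, a, d, n, c
typing: well-typed at R
ordered: ✓ — single-use (a, n, e, d, c), ordered derivation ok
linear: ✓ — a, n, e, d, c: one use apiece
affine: ✓ — no duplicate uses among a, n, e, d, c
relevant: ✓ — a, n, e, d, c: all used, weakening unneeded
unrestricted: ✓ — simply typable at R; W, C, E all held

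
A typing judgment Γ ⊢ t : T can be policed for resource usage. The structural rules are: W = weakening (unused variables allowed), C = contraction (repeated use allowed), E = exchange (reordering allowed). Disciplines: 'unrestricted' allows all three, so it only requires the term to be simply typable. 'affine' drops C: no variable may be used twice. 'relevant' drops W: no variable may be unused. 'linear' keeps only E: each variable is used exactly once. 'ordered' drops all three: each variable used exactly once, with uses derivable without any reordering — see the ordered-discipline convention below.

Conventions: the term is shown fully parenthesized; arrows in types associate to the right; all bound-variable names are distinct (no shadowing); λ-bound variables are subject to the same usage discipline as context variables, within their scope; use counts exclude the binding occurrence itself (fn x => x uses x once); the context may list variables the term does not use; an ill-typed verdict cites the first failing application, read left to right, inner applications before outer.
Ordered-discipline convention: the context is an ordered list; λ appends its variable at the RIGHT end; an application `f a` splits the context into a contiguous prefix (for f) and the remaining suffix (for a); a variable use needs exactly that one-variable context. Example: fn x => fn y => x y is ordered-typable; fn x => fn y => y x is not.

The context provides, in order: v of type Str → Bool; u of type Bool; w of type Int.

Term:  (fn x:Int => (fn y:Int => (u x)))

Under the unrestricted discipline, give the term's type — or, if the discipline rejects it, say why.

not well-typed under unrestricted — fails simple typing
variable uses: v ×0; u ×1; w ×0; x (bound) ×1; y (bound) ×0
uses in reading order: u, x
typing: ill-typed: can't apply a value of type Bool
per-discipline verdicts: ordered ✗; linear ✗; affine ✗; relevant ✗; unrestricted ✗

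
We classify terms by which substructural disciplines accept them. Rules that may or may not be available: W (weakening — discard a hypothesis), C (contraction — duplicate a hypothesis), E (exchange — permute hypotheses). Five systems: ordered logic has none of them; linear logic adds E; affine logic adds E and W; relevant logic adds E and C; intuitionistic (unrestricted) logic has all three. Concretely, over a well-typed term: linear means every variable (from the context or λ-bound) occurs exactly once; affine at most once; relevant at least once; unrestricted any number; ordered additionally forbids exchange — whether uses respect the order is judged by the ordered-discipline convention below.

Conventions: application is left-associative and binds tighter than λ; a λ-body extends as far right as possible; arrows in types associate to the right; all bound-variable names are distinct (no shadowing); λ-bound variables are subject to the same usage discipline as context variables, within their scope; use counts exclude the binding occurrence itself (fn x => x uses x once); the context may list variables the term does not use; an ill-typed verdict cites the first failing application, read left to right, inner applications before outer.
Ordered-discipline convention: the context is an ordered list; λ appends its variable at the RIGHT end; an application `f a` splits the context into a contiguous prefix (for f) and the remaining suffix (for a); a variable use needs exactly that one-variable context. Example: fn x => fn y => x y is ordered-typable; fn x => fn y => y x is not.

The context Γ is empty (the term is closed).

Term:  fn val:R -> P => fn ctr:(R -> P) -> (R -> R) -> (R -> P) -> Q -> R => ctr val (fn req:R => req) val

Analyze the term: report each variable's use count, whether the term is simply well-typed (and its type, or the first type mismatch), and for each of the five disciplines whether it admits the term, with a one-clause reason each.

variable uses: val [bound]: 2; ctr [bound]: 1; req [bound]: 1
use order (left to right): ctr, val, req, val
typing: well-typed at (R -> P) -> ((R -> P) -> (R -> R) -> (R -> P) -> Q -> R) -> Q -> R
ordered ✗ (repeated use of val ×2)
linear ✗ (repeated use of val ×2)
affine ✗ (repeated use of val ×2)
relevant ✓ (at least one use each (val, ctr, req))
unrestricted ✓ (type-checks ((R -> P) -> ((R -> P) -> (R -> R) -> (R -> P) -> Q -> R) -> Q -> R) and nothing is barred)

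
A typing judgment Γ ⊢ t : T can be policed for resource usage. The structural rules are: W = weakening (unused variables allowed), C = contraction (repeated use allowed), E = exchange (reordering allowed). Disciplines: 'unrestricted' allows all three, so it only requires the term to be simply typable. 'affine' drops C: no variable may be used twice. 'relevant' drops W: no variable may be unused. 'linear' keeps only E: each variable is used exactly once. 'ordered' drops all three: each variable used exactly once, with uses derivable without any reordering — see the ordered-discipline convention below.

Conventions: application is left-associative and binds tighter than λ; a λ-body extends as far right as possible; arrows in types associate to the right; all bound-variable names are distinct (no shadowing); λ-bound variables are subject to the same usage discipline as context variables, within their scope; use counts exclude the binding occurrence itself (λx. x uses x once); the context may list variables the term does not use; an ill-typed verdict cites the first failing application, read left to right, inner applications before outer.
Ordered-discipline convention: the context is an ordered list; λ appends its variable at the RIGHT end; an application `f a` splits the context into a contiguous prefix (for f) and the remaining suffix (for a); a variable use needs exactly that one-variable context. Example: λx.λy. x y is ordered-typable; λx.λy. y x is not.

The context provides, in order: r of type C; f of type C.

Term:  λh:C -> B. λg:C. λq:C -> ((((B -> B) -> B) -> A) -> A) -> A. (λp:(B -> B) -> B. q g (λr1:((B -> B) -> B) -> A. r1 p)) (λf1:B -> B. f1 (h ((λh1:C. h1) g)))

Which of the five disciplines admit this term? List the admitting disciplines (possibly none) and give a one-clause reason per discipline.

admitting disciplines: unrestricted
use counts: r: 0×, f: 0×, h (λ-bound): 1×, g (λ-bound): 2×, q (λ-bound): 1×, p (λ-bound): 1×, r1 (λ-bound): 1×, f1 (λ-bound): 1×, h1 (λ-bound): 1×
use order (left to right): q, g, r1, p, f1, h, h1, g
typing: the term checks, with type (C -> B) -> C -> (C -> ((((B -> B) -> B) -> A) -> A) -> A) -> A
ordered ✗ (g ×2 used more than once (contraction); unused: r, f — weakening required)
linear ✗ (g ×2 used more than once (contraction); unused: r, f — weakening required)
affine ✗ (g ×2 used more than once (contraction))
relevant ✗ (unused: r, f — weakening required)
unrestricted ✓ (typability at (C -> B) -> C -> (C -> ((((B -> B) -> B) -> A) -> A) -> A) -> A is all that's needed)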